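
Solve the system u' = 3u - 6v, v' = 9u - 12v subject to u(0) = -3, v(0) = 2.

Coefficient matrix A = [[3, -6], [9, -12]].
Characteristic polynomial det(A - λI) = λ^2 + 9λ + 18 = 0.
Eigenvalues λ = -3, -6.
For λ=-3: (A-λI) row 1 is [6, -6], so an eigenvector is (-1, -1).
For λ=-6: (A-λI) row 1 is [9, -6], so an eigenvector is (2, 3).
General solution: c_1e^(-3t)(-1,-1) + c_2e^(-6t)(2,3).
Applying u(0)=-3, v(0)=2 gives c_1=13, c_2=5.

u(t) = -13e^(-3t) + 10e^(-6t), v(t) = -13e^(-3t) + 15e^(-6t)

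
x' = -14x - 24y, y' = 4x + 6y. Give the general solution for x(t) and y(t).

x(t) = 2C_1e^(-2t) - 3C_2e^(-6t), y(t) = -C_1e^(-2t) + C_2e^(-6t)

Coefficient matrix A = [[-14, -24], [4, 6]].
Characteristic polynomial det(A - λI) = λ^2 + 8λ + 12 = 0.
Eigenvalues λ = -2, -6.
For λ=-2: (A-λI) row 1 is [-12, -24], so an eigenvector is (2, -1).
For λ=-6: (A-λI) row 1 is [-8, -24], so an eigenvector is (-3, 1).
General solution: C_1e^(-2t)(2,-1) + C_2e^(-6t)(-3,1).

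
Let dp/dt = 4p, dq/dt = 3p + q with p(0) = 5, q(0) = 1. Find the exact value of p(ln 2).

80

A = [[4,0],[3,1]]; eigenvalues λ = 4, 1.
Eigenvectors: (-1,-1) for λ=4, (0,1) for λ=1.
From the initial condition, c_1 = -5, c_2 = -4.
p(ln 2) = (-5)(2^4)(-1) + (-4)(2^1)(0) = 80.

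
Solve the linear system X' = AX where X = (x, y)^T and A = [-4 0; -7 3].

Coefficient matrix A = [[-4, 0], [-7, 3]].
Characteristic polynomial det(A - λI) = λ^2 + λ - 12 = 0.
Eigenvalues λ = 3, -4.
For λ=3: (A-λI) row 1 is [-7, 0], so an eigenvector is (0, -1).
For λ=-4: (A-λI) row 2 is [-7, 7], so an eigenvector is (1, 1).
General solution: C_1e^(3t)(0,-1) + C_2e^(-4t)(1,1).

x(t) = C_2e^(-4t), y(t) = -C_1e^(3t) + C_2e^(-4t)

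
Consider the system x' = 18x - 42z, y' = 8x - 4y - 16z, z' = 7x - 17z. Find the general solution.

x(t) = 3C_1e^(4t) + 2C_2e^(-3t), y(t) = C_1e^(4t) + C_3e^(-4t), z(t) = C_1e^(4t) + C_2e^(-3t)

Coefficient matrix A = [[18, 0, -42], [8, -4, -16], [7, 0, -17]].
det(A - λI) = 0 gives eigenvalues λ = 4, -3, -4.
For λ=4: eigenvector (3,1,1).
For λ=-3: eigenvector (2,0,1).
For λ=-4: eigenvector (0,1,0).
General solution: C_1e^(4t)(3,1,1) + C_2e^(-3t)(2,0,1) + C_3e^(-4t)(0,1,0).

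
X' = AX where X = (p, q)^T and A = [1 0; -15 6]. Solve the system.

Coefficient matrix A = [[1, 0], [-15, 6]].
Characteristic polynomial det(A - λI) = λ^2 - 7λ + 6 = 0.
Eigenvalues λ = 6, 1.
For λ=6: (A-λI) row 1 is [-5, 0], so an eigenvector is (0, -1).
For λ=1: (A-λI) row 2 is [-15, 5], so an eigenvector is (-1, -3).
General solution: c_1e^(6t)(0,-1) + c_2e^(t)(-1,-3).

p(t) = -c_2e^(t), q(t) = -c_1e^(6t) - 3c_2e^(t)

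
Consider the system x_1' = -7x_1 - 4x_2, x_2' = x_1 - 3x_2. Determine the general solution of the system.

x_1(t) = 2K_1e^(-5t) + 2K_2te^(-5t) + K_2e^(-5t), x_2(t) = -K_1e^(-5t) - K_2te^(-5t) - K_2e^(-5t)

Coefficient matrix A = [[-7, -4], [1, -3]].
Characteristic polynomial det(A - λI) = λ^2 + 10λ + 25 = 0.
Single eigenvalue λ = -5 with algebraic multiplicity 2.
Eigenvector v = (2,-1); generalized eigenvector w with (A-λI)w=v is (1,-1).
General solution: e^(-5t)[K_1·v + K_2·(t·v + w)].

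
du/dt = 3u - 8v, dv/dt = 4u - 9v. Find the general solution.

Coefficient matrix A = [[3, -8], [4, -9]].
Characteristic polynomial det(A - λI) = λ^2 + 6λ + 5 = 0.
Eigenvalues λ = -5, -1.
For λ=-5: (A-λI) row 1 is [8, -8], so an eigenvector is (-1, -1).
For λ=-1: (A-λI) row 1 is [4, -8], so an eigenvector is (2, 1).
General solution: c_1e^(-5t)(-1,-1) + c_2e^(-t)(2,1).

u(t) = -c_1e^(-5t) + 2c_2e^(-t), v(t) = -c_1e^(-5t) + c_2e^(-t)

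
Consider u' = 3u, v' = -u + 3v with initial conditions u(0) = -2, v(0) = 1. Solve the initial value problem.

u(t) = -2e^(3t), v(t) = 2te^(3t) + e^(3t)

Coefficient matrix A = [[3, 0], [-1, 3]].
Characteristic polynomial det(A - λI) = λ^2 - 6λ + 9 = 0.
Single eigenvalue λ = 3 with algebraic multiplicity 2.
Eigenvector v = (0,1); generalized eigenvector w with (A-λI)w=v is (-1,-1).
General solution: e^(3t)[K_1·v + K_2·(t·v + w)].
Applying u(0)=-2, v(0)=1 gives K_1=3, K_2=2.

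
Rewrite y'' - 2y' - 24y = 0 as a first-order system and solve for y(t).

y(t) = K_1e^(-4t) + K_2e^(6t)

Let x_1 = y, x_2 = y'. Then x_1' = x_2 and x_2' = 24x_1 + 2x_2.
A = [[0,1],[24,2]]; det(A-λI) = λ^2 - 2λ - 24.
Eigenvalues λ = -4, 6 with eigenvectors (1,-4), (1,6).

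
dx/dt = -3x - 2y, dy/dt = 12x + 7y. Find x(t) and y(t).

x(t) = C_1e^(3t) - C_2e^(t), y(t) = -3C_1e^(3t) + 2C_2e^(t)

Coefficient matrix A = [[-3, -2], [12, 7]].
Characteristic polynomial det(A - λI) = λ^2 - 4λ + 3 = 0.
Eigenvalues λ = 3, 1.
For λ=3: (A-λI) row 1 is [-6, -2], so an eigenvector is (1, -3).
For λ=1: (A-λI) row 1 is [-4, -2], so an eigenvector is (-1, 2).
General solution: C_1e^(3t)(1,-3) + C_2e^(t)(-1,2).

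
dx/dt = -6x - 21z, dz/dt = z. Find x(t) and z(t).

x(t) = -C_1e^(-6t) + 3C_2e^(t), z(t) = -C_2e^(t)

Coefficient matrix A = [[-6, -21], [0, 1]].
Characteristic polynomial det(A - λI) = λ^2 + 5λ - 6 = 0.
Eigenvalues λ = -6, 1.
For λ=-6: (A-λI) row 1 is [0, -21], so an eigenvector is (-1, 0).
For λ=1: (A-λI) row 1 is [-7, -21], so an eigenvector is (3, -1).
General solution: C_1e^(-6t)(-1,0) + C_2e^(t)(3,-1).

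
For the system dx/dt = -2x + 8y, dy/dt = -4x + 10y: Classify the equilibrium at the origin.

unstable node

A = [[-2,8],[-4,10]]; det(A-λI) = λ^2 - 8λ + 12.
λ = 2, 6: both positive.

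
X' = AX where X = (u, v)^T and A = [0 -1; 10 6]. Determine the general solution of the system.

u(t) = c_1e^(3t)sin(t) - c_2e^(3t)cos(t), v(t) = -3c_1e^(3t)sin(t) - c_1e^(3t)cos(t) - c_2e^(3t)sin(t) + 3c_2e^(3t)cos(t)

Coefficient matrix A = [[0, -1], [10, 6]].
Characteristic polynomial det(A - λI) = λ^2 - 6λ + 10 = 0.
Eigenvalues λ = 3 ± i (complex conjugate pair).
For λ=3+i: an eigenvector is (0,-1) - i(1,-3) = (0 - i, -1 + 3i).
A real fundamental pair from Re and Im of e^((3+i)t)v: X_1 = e^(3t)(cos(t)·(0,-1) + sin(t)·(1,-3)), X_2 = e^(3t)(sin(t)·(0,-1) - cos(t)·(1,-3)).
General solution: c_1X_1 + c_2X_2.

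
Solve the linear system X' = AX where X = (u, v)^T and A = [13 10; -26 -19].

Coefficient matrix A = [[13, 10], [-26, -19]].
Characteristic polynomial det(A - λI) = λ^2 + 6λ + 13 = 0.
Eigenvalues λ = -3 ± 2i (complex conjugate pair).
For λ=-3+2i: an eigenvector is (2,-3) - i(1,-2) = (2 - i, -3 + 2i).
A real fundamental pair from Re and Im of e^((-3+2i)t)v: X_1 = e^(-3t)(cos(2t)·(2,-3) + sin(2t)·(1,-2)), X_2 = e^(-3t)(sin(2t)·(2,-3) - cos(2t)·(1,-2)).
General solution: K_1X_1 + K_2X_2.

u(t) = K_1e^(-3t)sin(2t) + 2K_1e^(-3t)cos(2t) + 2K_2e^(-3t)sin(2t) - K_2e^(-3t)cos(2t), v(t) = -2K_1e^(-3t)sin(2t) - 3K_1e^(-3t)cos(2t) - 3K_2e^(-3t)sin(2t) + 2K_2e^(-3t)cos(2t)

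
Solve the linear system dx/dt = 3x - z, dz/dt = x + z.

Coefficient matrix A = [[3, -1], [1, 1]].
Characteristic polynomial det(A - λI) = λ^2 - 4λ + 4 = 0.
Single eigenvalue λ = 2 with algebraic multiplicity 2.
Eigenvector v = (1,1); generalized eigenvector w with (A-λI)w=v is (-1,-2).
General solution: e^(2t)[C_1·v + C_2·(t·v + w)].

x(t) = C_1e^(2t) + C_2te^(2t) - C_2e^(2t), z(t) = C_1e^(2t) + C_2te^(2t) - 2C_2e^(2t)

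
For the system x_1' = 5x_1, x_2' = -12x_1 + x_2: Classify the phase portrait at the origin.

A = [[5,0],[-12,1]]; det(A-λI) = λ^2 - 6λ + 5.
λ = 1, 5: both positive.

unstable node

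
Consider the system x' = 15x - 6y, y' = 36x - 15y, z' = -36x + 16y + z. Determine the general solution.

x(t) = c_1e^(-3t) + c_2e^(3t), y(t) = 3c_1e^(-3t) + 2c_2e^(3t), z(t) = -3c_1e^(-3t) - 2c_2e^(3t) + c_3e^(t)

Coefficient matrix A = [[15, -6, 0], [36, -15, 0], [-36, 16, 1]].
det(A - λI) = 0 gives eigenvalues λ = -3, 3, 1.
For λ=-3: eigenvector (1,3,-3).
For λ=3: eigenvector (1,2,-2).
For λ=1: eigenvector (0,0,1).
General solution: c_1e^(-3t)(1,3,-3) + c_2e^(3t)(1,2,-2) + c_3e^(t)(0,0,1).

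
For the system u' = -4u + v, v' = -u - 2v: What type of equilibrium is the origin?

A = [[-4,1],[-1,-2]]; det(A-λI) = λ^2 + 6λ + 9.
repeated λ = -3 with a single eigenvector.

stable improper node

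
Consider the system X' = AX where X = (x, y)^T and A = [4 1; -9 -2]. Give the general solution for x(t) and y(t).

Coefficient matrix A = [[4, 1], [-9, -2]].
Characteristic polynomial det(A - λI) = λ^2 - 2λ + 1 = 0.
Single eigenvalue λ = 1 with algebraic multiplicity 2.
Eigenvector v = (-1,3); generalized eigenvector w with (A-λI)w=v is (-1,2).
General solution: e^(t)[K_1·v + K_2·(t·v + w)].

x(t) = -K_1e^(t) - K_2te^(t) - K_2e^(t), y(t) = 3K_1e^(t) + 3K_2te^(t) + 2K_2e^(t)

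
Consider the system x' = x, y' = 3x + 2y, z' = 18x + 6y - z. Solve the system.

Coefficient matrix A = [[1, 0, 0], [3, 2, 0], [18, 6, -1]].
det(A - λI) = 0 gives eigenvalues λ = 1, 2, -1.
For λ=1: eigenvector (1,-3,0).
For λ=2: eigenvector (0,1,2).
For λ=-1: eigenvector (0,0,1).
General solution: K_1e^(t)(1,-3,0) + K_2e^(2t)(0,1,2) + K_3e^(-t)(0,0,1).

x(t) = K_1e^(t), y(t) = -3K_1e^(t) + K_2e^(2t), z(t) = 2K_2e^(2t) + K_3e^(-t)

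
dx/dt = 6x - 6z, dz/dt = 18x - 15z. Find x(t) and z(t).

x(t) = -c_1e^(-6t) + 2c_2e^(-3t), z(t) = -2c_1e^(-6t) + 3c_2e^(-3t)

Coefficient matrix A = [[6, -6], [18, -15]].
Characteristic polynomial det(A - λI) = λ^2 + 9λ + 18 = 0.
Eigenvalues λ = -6, -3.
For λ=-6: (A-λI) row 1 is [12, -6], so an eigenvector is (-1, -2).
For λ=-3: (A-λI) row 1 is [9, -6], so an eigenvector is (2, 3).
General solution: c_1e^(-6t)(-1,-2) + c_2e^(-3t)(2,3).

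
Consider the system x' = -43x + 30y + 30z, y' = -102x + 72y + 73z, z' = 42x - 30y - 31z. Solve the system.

x(t) = 2C_1e^(2t) + 3C_2e^(-3t), y(t) = 5C_1e^(2t) + 7C_2e^(-3t) - C_3e^(-t), z(t) = -2C_1e^(2t) - 3C_2e^(-3t) + C_3e^(-t)

Coefficient matrix A = [[-43, 30, 30], [-102, 72, 73], [42, -30, -31]].
det(A - λI) = 0 gives eigenvalues λ = 2, -3, -1.
For λ=2: eigenvector (2,5,-2).
For λ=-3: eigenvector (3,7,-3).
For λ=-1: eigenvector (0,-1,1).
General solution: C_1e^(2t)(2,5,-2) + C_2e^(-3t)(3,7,-3) + C_3e^(-t)(0,-1,1).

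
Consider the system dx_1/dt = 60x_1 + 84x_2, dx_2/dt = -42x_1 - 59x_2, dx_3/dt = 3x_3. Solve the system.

x_1(t) = -3C_1e^(4t) + 4C_3e^(-3t), x_2(t) = 2C_1e^(4t) - 3C_3e^(-3t), x_3(t) = C_2e^(3t)

Coefficient matrix A = [[60, 84, 0], [-42, -59, 0], [0, 0, 3]].
det(A - λI) = 0 gives eigenvalues λ = 4, 3, -3.
For λ=4: eigenvector (-3,2,0).
For λ=3: eigenvector (0,0,1).
For λ=-3: eigenvector (4,-3,0).
General solution: C_1e^(4t)(-3,2,0) + C_2e^(3t)(0,0,1) + C_3e^(-3t)(4,-3,0).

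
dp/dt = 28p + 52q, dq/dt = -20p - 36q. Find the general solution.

Coefficient matrix A = [[28, 52], [-20, -36]].
Characteristic polynomial det(A - λI) = λ^2 + 8λ + 32 = 0.
Eigenvalues λ = -4 ± 4i (complex conjugate pair).
For λ=-4+4i: an eigenvector is (-2,1) - i(-3,2) = (-2 + 3i, 1 - 2i).
A real fundamental pair from Re and Im of e^((-4+4i)t)v: X_1 = e^(-4t)(cos(4t)·(-2,1) + sin(4t)·(-3,2)), X_2 = e^(-4t)(sin(4t)·(-2,1) - cos(4t)·(-3,2)).
General solution: c_1X_1 + c_2X_2.

p(t) = -3c_1e^(-4t)sin(4t) - 2c_1e^(-4t)cos(4t) - 2c_2e^(-4t)sin(4t) + 3c_2e^(-4t)cos(4t), q(t) = 2c_1e^(-4t)sin(4t) + c_1e^(-4t)cos(4t) + c_2e^(-4t)sin(4t) - 2c_2e^(-4t)cos(4t)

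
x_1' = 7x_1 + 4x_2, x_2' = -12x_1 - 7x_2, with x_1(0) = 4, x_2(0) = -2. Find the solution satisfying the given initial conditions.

x_1(t) = 12e^(t) - 8e^(-t), x_2(t) = -18e^(t) + 16e^(-t)

Coefficient matrix A = [[7, 4], [-12, -7]].
Characteristic polynomial det(A - λI) = λ^2 - 1 = 0.
Eigenvalues λ = -1, 1.
For λ=-1: (A-λI) row 1 is [8, 4], so an eigenvector is (-1, 2).
For λ=1: (A-λI) row 1 is [6, 4], so an eigenvector is (2, -3).
General solution: c_1e^(-t)(-1,2) + c_2e^(t)(2,-3).
Applying x_1(0)=4, x_2(0)=-2 gives c_1=8, c_2=6.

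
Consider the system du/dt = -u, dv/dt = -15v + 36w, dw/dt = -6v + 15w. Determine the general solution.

u(t) = c_1e^(-t), v(t) = -2c_2e^(3t) + 3c_3e^(-3t), w(t) = -c_2e^(3t) + c_3e^(-3t)

Coefficient matrix A = [[-1, 0, 0], [0, -15, 36], [0, -6, 15]].
det(A - λI) = 0 gives eigenvalues λ = -1, 3, -3.
For λ=-1: eigenvector (1,0,0).
For λ=3: eigenvector (0,-2,-1).
For λ=-3: eigenvector (0,3,1).
General solution: c_1e^(-t)(1,0,0) + c_2e^(3t)(0,-2,-1) + c_3e^(-3t)(0,3,1).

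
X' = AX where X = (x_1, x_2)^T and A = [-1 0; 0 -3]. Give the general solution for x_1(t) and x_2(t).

x_1(t) = c_2e^(-t), x_2(t) = -c_1e^(-3t)

Coefficient matrix A = [[-1, 0], [0, -3]].
Characteristic polynomial det(A - λI) = λ^2 + 4λ + 3 = 0.
Eigenvalues λ = -3, -1.
For λ=-3: (A-λI) row 1 is [2, 0], so an eigenvector is (0, -1).
For λ=-1: (A-λI) row 2 is [0, -2], so an eigenvector is (1, 0).
General solution: c_1e^(-3t)(0,-1) + c_2e^(-t)(1,0).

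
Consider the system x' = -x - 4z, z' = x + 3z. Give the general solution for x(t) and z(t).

Coefficient matrix A = [[-1, -4], [1, 3]].
Characteristic polynomial det(A - λI) = λ^2 - 2λ + 1 = 0.
Single eigenvalue λ = 1 with algebraic multiplicity 2.
Eigenvector v = (2,-1); generalized eigenvector w with (A-λI)w=v is (-1,0).
General solution: e^(t)[C_1·v + C_2·(t·v + w)].

x(t) = 2C_1e^(t) + 2C_2te^(t) - C_2e^(t), z(t) = -C_1e^(t) - C_2te^(t)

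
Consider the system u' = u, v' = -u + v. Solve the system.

u(t) = C_2e^(t), v(t) = -C_1e^(t) - C_2te^(t) - 3C_2e^(t)

Coefficient matrix A = [[1, 0], [-1, 1]].
Characteristic polynomial det(A - λI) = λ^2 - 2λ + 1 = 0.
Single eigenvalue λ = 1 with algebraic multiplicity 2.
Eigenvector v = (0,-1); generalized eigenvector w with (A-λI)w=v is (1,-3).
General solution: e^(t)[C_1·v + C_2·(t·v + w)].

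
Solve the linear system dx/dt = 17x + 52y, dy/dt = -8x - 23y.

x(t) = -3K_1e^(-3t)sin(4t) + 2K_1e^(-3t)cos(4t) + 2K_2e^(-3t)sin(4t) + 3K_2e^(-3t)cos(4t), y(t) = K_1e^(-3t)sin(4t) - K_1e^(-3t)cos(4t) - K_2e^(-3t)sin(4t) - K_2e^(-3t)cos(4t)

Coefficient matrix A = [[17, 52], [-8, -23]].
Characteristic polynomial det(A - λI) = λ^2 + 6λ + 25 = 0.
Eigenvalues λ = -3 ± 4i (complex conjugate pair).
For λ=-3+4i: an eigenvector is (2,-1) - i(-3,1) = (2 + 3i, -1 - i).
A real fundamental pair from Re and Im of e^((-3+4i)t)v: X_1 = e^(-3t)(cos(4t)·(2,-1) + sin(4t)·(-3,1)), X_2 = e^(-3t)(sin(4t)·(2,-1) - cos(4t)·(-3,1)).
General solution: K_1X_1 + K_2X_2.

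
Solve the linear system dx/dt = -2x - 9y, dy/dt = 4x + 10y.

x(t) = 3K_1e^(4t) + 3K_2te^(4t) - 2K_2e^(4t), y(t) = -2K_1e^(4t) - 2K_2te^(4t) + K_2e^(4t)

Coefficient matrix A = [[-2, -9], [4, 10]].
Characteristic polynomial det(A - λI) = λ^2 - 8λ + 16 = 0.
Single eigenvalue λ = 4 with algebraic multiplicity 2.
Eigenvector v = (3,-2); generalized eigenvector w with (A-λI)w=v is (-2,1).
General solution: e^(4t)[K_1·v + K_2·(t·v + w)].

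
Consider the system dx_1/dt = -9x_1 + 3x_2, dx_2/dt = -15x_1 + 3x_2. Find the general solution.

x_1(t) = c_1e^(-3t)sin(3t) - c_2e^(-3t)cos(3t), x_2(t) = 2c_1e^(-3t)sin(3t) + c_1e^(-3t)cos(3t) + c_2e^(-3t)sin(3t) - 2c_2e^(-3t)cos(3t)

Coefficient matrix A = [[-9, 3], [-15, 3]].
Characteristic polynomial det(A - λI) = λ^2 + 6λ + 18 = 0.
Eigenvalues λ = -3 ± 3i (complex conjugate pair).
For λ=-3+3i: an eigenvector is (0,1) - i(1,2) = (0 - i, 1 - 2i).
A real fundamental pair from Re and Im of e^((-3+3i)t)v: X_1 = e^(-3t)(cos(3t)·(0,1) + sin(3t)·(1,2)), X_2 = e^(-3t)(sin(3t)·(0,1) - cos(3t)·(1,2)).
General solution: c_1X_1 + c_2X_2.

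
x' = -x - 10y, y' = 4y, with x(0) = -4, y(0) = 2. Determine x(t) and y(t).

x(t) = -4e^(4t), y(t) = 2e^(4t)

Coefficient matrix A = [[-1, -10], [0, 4]].
Characteristic polynomial det(A - λI) = λ^2 - 3λ - 4 = 0.
Eigenvalues λ = -1, 4.
For λ=-1: (A-λI) row 1 is [0, -10], so an eigenvector is (-1, 0).
For λ=4: (A-λI) row 1 is [-5, -10], so an eigenvector is (-2, 1).
General solution: C_1e^(-t)(-1,0) + C_2e^(4t)(-2,1).
Applying x(0)=-4, y(0)=2 gives C_1=0, C_2=2.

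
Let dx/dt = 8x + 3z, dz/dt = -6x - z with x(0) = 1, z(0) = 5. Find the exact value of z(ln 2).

-176

A = [[8,3],[-6,-1]]; eigenvalues λ = 2, 5.
Eigenvectors: (1,-2) for λ=2, (-1,1) for λ=5.
From the initial condition, c_1 = -6, c_2 = -7.
z(ln 2) = (-6)(2^2)(-2) + (-7)(2^5)(1) = -176.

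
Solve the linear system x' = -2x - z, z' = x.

x(t) = -c_1e^(-t) - c_2te^(-t) - c_2e^(-t), z(t) = c_1e^(-t) + c_2te^(-t) + 2c_2e^(-t)

Coefficient matrix A = [[-2, -1], [1, 0]].
Characteristic polynomial det(A - λI) = λ^2 + 2λ + 1 = 0.
Single eigenvalue λ = -1 with algebraic multiplicity 2.
Eigenvector v = (-1,1); generalized eigenvector w with (A-λI)w=v is (-1,2).
General solution: e^(-t)[c_1·v + c_2·(t·v + w)].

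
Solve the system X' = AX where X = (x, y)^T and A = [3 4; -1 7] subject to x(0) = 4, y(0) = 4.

Coefficient matrix A = [[3, 4], [-1, 7]].
Characteristic polynomial det(A - λI) = λ^2 - 10λ + 25 = 0.
Single eigenvalue λ = 5 with algebraic multiplicity 2.
Eigenvector v = (-2,-1); generalized eigenvector w with (A-λI)w=v is (-3,-2).
General solution: e^(5t)[K_1·v + K_2·(t·v + w)].
Applying x(0)=4, y(0)=4 gives K_1=4, K_2=-4.

x(t) = 8te^(5t) + 4e^(5t), y(t) = 4te^(5t) + 4e^(5t)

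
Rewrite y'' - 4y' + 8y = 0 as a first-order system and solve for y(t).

y(t) = C_1e^(2t)cos(2t) + C_2e^(2t)sin(2t)

Let x_1 = y, x_2 = y'. Then x_1' = x_2 and x_2' = -8x_1 + 4x_2.
A = [[0,1],[-8,4]]; det(A-λI) = λ^2 - 4λ + 8.
Eigenvalues λ = 2 ± 2i.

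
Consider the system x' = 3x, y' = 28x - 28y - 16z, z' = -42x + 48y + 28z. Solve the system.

x(t) = K_3e^(3t), y(t) = 2K_1e^(-4t) + K_2e^(4t) + 4K_3e^(3t), z(t) = -3K_1e^(-4t) - 2K_2e^(4t) - 6K_3e^(3t)

Coefficient matrix A = [[3, 0, 0], [28, -28, -16], [-42, 48, 28]].
det(A - λI) = 0 gives eigenvalues λ = -4, 4, 3.
For λ=-4: eigenvector (0,2,-3).
For λ=4: eigenvector (0,1,-2).
For λ=3: eigenvector (1,4,-6).
General solution: K_1e^(-4t)(0,2,-3) + K_2e^(4t)(0,1,-2) + K_3e^(3t)(1,4,-6).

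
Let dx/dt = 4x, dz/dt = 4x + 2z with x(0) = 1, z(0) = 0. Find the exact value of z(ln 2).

A = [[4,0],[4,2]]; eigenvalues λ = 2, 4.
Eigenvectors: (0,1) for λ=2, (1,2) for λ=4.
From the initial condition, c_1 = -2, c_2 = 1.
z(ln 2) = (-2)(2^2)(1) + (1)(2^4)(2) = 24.

24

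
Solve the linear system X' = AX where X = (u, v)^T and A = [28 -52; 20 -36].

u(t) = 3c_1e^(-4t)sin(4t) + 2c_1e^(-4t)cos(4t) + 2c_2e^(-4t)sin(4t) - 3c_2e^(-4t)cos(4t), v(t) = 2c_1e^(-4t)sin(4t) + c_1e^(-4t)cos(4t) + c_2e^(-4t)sin(4t) - 2c_2e^(-4t)cos(4t)

Coefficient matrix A = [[28, -52], [20, -36]].
Characteristic polynomial det(A - λI) = λ^2 + 8λ + 32 = 0.
Eigenvalues λ = -4 ± 4i (complex conjugate pair).
For λ=-4+4i: an eigenvector is (2,1) - i(3,2) = (2 - 3i, 1 - 2i).
A real fundamental pair from Re and Im of e^((-4+4i)t)v: X_1 = e^(-4t)(cos(4t)·(2,1) + sin(4t)·(3,2)), X_2 = e^(-4t)(sin(4t)·(2,1) - cos(4t)·(3,2)).
General solution: c_1X_1 + c_2X_2.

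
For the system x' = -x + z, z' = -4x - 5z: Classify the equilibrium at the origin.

stable improper node

A = [[-1,1],[-4,-5]]; det(A-λI) = λ^2 + 6λ + 9.
repeated λ = -3 with a single eigenvector.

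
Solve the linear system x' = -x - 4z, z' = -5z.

Coefficient matrix A = [[-1, -4], [0, -5]].
Characteristic polynomial det(A - λI) = λ^2 + 6λ + 5 = 0.
Eigenvalues λ = -1, -5.
For λ=-1: (A-λI) row 1 is [0, -4], so an eigenvector is (-1, 0).
For λ=-5: (A-λI) row 1 is [4, -4], so an eigenvector is (1, 1).
General solution: K_1e^(-t)(-1,0) + K_2e^(-5t)(1,1).

x(t) = -K_1e^(-t) + K_2e^(-5t), z(t) = K_2e^(-5t)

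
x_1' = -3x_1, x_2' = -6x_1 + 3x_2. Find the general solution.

x_1(t) = c_2e^(-3t), x_2(t) = -c_1e^(3t) + c_2e^(-3t)

Coefficient matrix A = [[-3, 0], [-6, 3]].
Characteristic polynomial det(A - λI) = λ^2 - 9 = 0.
Eigenvalues λ = 3, -3.
For λ=3: (A-λI) row 1 is [-6, 0], so an eigenvector is (0, -1).
For λ=-3: (A-λI) row 2 is [-6, 6], so an eigenvector is (1, 1).
General solution: c_1e^(3t)(0,-1) + c_2e^(-3t)(1,1).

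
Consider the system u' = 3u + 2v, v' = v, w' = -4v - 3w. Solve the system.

u(t) = K_1e^(3t) - K_2e^(t), v(t) = K_2e^(t), w(t) = -K_2e^(t) + K_3e^(-3t)

Coefficient matrix A = [[3, 2, 0], [0, 1, 0], [0, -4, -3]].
det(A - λI) = 0 gives eigenvalues λ = 3, 1, -3.
For λ=3: eigenvector (1,0,0).
For λ=1: eigenvector (-1,1,-1).
For λ=-3: eigenvector (0,0,1).
General solution: K_1e^(3t)(1,0,0) + K_2e^(t)(-1,1,-1) + K_3e^(-3t)(0,0,1).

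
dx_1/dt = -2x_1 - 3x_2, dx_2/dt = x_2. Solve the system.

Coefficient matrix A = [[-2, -3], [0, 1]].
Characteristic polynomial det(A - λI) = λ^2 + λ - 2 = 0.
Eigenvalues λ = 1, -2.
For λ=1: (A-λI) row 1 is [-3, -3], so an eigenvector is (-1, 1).
For λ=-2: (A-λI) row 1 is [0, -3], so an eigenvector is (-1, 0).
General solution: c_1e^(t)(-1,1) + c_2e^(-2t)(-1,0).

x_1(t) = -c_1e^(t) - c_2e^(-2t), x_2(t) = c_1e^(t)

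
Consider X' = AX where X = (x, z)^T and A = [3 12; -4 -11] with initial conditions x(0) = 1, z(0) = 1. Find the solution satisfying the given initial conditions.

x(t) = 10e^(-3t) - 9e^(-5t), z(t) = -5e^(-3t) + 6e^(-5t)

Coefficient matrix A = [[3, 12], [-4, -11]].
Characteristic polynomial det(A - λI) = λ^2 + 8λ + 15 = 0.
Eigenvalues λ = -5, -3.
For λ=-5: (A-λI) row 1 is [8, 12], so an eigenvector is (3, -2).
For λ=-3: (A-λI) row 1 is [6, 12], so an eigenvector is (2, -1).
General solution: C_1e^(-5t)(3,-2) + C_2e^(-3t)(2,-1).
Applying x(0)=1, z(0)=1 gives C_1=-3, C_2=5.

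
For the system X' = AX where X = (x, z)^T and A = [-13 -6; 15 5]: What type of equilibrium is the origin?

A = [[-13,-6],[15,5]]; det(A-λI) = λ^2 + 8λ + 25.
λ = -4 ± 3i: negative real part.

stable spiral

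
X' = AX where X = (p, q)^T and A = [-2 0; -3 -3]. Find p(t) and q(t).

Coefficient matrix A = [[-2, 0], [-3, -3]].
Characteristic polynomial det(A - λI) = λ^2 + 5λ + 6 = 0.
Eigenvalues λ = -2, -3.
For λ=-2: (A-λI) row 2 is [-3, -1], so an eigenvector is (1, -3).
For λ=-3: (A-λI) row 1 is [1, 0], so an eigenvector is (0, 1).
General solution: c_1e^(-2t)(1,-3) + c_2e^(-3t)(0,1).

p(t) = c_1e^(-2t), q(t) = -3c_1e^(-2t) + c_2e^(-3t)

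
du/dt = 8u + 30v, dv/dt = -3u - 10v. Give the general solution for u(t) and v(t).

u(t) = 3K_1e^(-t)sin(3t) + K_1e^(-t)cos(3t) + K_2e^(-t)sin(3t) - 3K_2e^(-t)cos(3t), v(t) = -K_1e^(-t)sin(3t) + K_2e^(-t)cos(3t)

Coefficient matrix A = [[8, 30], [-3, -10]].
Characteristic polynomial det(A - λI) = λ^2 + 2λ + 10 = 0.
Eigenvalues λ = -1 ± 3i (complex conjugate pair).
For λ=-1+3i: an eigenvector is (1,0) - i(3,-1) = (1 - 3i, 0 + i).
A real fundamental pair from Re and Im of e^((-1+3i)t)v: X_1 = e^(-t)(cos(3t)·(1,0) + sin(3t)·(3,-1)), X_2 = e^(-t)(sin(3t)·(1,0) - cos(3t)·(3,-1)).
General solution: K_1X_1 + K_2X_2.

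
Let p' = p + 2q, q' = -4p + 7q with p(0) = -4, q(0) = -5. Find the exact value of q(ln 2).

A = [[1,2],[-4,7]]; eigenvalues λ = 5, 3.
Eigenvectors: (1,2) for λ=5, (-1,-1) for λ=3.
From the initial condition, c_1 = -1, c_2 = 3.
q(ln 2) = (-1)(2^5)(2) + (3)(2^3)(-1) = -88.

-88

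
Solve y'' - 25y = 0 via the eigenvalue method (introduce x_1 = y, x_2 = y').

y(t) = K_1e^(5t) + K_2e^(-5t)

Let x_1 = y, x_2 = y'. Then x_1' = x_2 and x_2' = 25x_1.
A = [[0,1],[25,0]]; det(A-λI) = λ^2 - 25.
Eigenvalues λ = 5, -5 with eigenvectors (1,5), (1,-5).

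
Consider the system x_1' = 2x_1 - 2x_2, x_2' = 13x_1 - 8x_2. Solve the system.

x_1(t) = C_1e^(-3t)sin(t) - C_1e^(-3t)cos(t) - C_2e^(-3t)sin(t) - C_2e^(-3t)cos(t), x_2(t) = 2C_1e^(-3t)sin(t) - 3C_1e^(-3t)cos(t) - 3C_2e^(-3t)sin(t) - 2C_2e^(-3t)cos(t)

Coefficient matrix A = [[2, -2], [13, -8]].
Characteristic polynomial det(A - λI) = λ^2 + 6λ + 10 = 0.
Eigenvalues λ = -3 ± i (complex conjugate pair).
For λ=-3+i: an eigenvector is (-1,-3) - i(1,2) = (-1 - i, -3 - 2i).
A real fundamental pair from Re and Im of e^((-3+i)t)v: X_1 = e^(-3t)(cos(t)·(-1,-3) + sin(t)·(1,2)), X_2 = e^(-3t)(sin(t)·(-1,-3) - cos(t)·(1,2)).
General solution: C_1X_1 + C_2X_2.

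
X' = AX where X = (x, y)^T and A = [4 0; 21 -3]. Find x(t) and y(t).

Coefficient matrix A = [[4, 0], [21, -3]].
Characteristic polynomial det(A - λI) = λ^2 - λ - 12 = 0.
Eigenvalues λ = -3, 4.
For λ=-3: (A-λI) row 1 is [7, 0], so an eigenvector is (0, -1).
For λ=4: (A-λI) row 2 is [21, -7], so an eigenvector is (-1, -3).
General solution: C_1e^(-3t)(0,-1) + C_2e^(4t)(-1,-3).

x(t) = -C_2e^(4t), y(t) = -C_1e^(-3t) - 3C_2e^(4t)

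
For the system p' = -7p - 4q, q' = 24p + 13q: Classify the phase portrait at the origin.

unstable node

A = [[-7,-4],[24,13]]; det(A-λI) = λ^2 - 6λ + 5.
λ = 5, 1: both positive.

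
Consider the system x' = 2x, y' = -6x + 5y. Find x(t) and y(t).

x(t) = K_2e^(2t), y(t) = K_1e^(5t) + 2K_2e^(2t)

Coefficient matrix A = [[2, 0], [-6, 5]].
Characteristic polynomial det(A - λI) = λ^2 - 7λ + 10 = 0.
Eigenvalues λ = 5, 2.
For λ=5: (A-λI) row 1 is [-3, 0], so an eigenvector is (0, 1).
For λ=2: (A-λI) row 2 is [-6, 3], so an eigenvector is (1, 2).
General solution: K_1e^(5t)(0,1) + K_2e^(2t)(1,2).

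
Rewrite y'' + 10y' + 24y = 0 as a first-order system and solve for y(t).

Let x_1 = y, x_2 = y'. Then x_1' = x_2 and x_2' = -24x_1 - 10x_2.
A = [[0,1],[-24,-10]]; det(A-λI) = λ^2 + 10λ + 24.
Eigenvalues λ = -4, -6 with eigenvectors (1,-4), (1,-6).

y(t) = c_1e^(-4t) + c_2e^(-6t)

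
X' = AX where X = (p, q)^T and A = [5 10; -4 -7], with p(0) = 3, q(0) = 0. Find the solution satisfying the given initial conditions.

p(t) = 9e^(-t)sin(2t) + 3e^(-t)cos(2t), q(t) = -6e^(-t)sin(2t)

Coefficient matrix A = [[5, 10], [-4, -7]].
Characteristic polynomial det(A - λI) = λ^2 + 2λ + 5 = 0.
Eigenvalues λ = -1 ± 2i (complex conjugate pair).
For λ=-1+2i: an eigenvector is (1,-1) - i(-2,1) = (1 + 2i, -1 - i).
A real fundamental pair from Re and Im of e^((-1+2i)t)v: X_1 = e^(-t)(cos(2t)·(1,-1) + sin(2t)·(-2,1)), X_2 = e^(-t)(sin(2t)·(1,-1) - cos(2t)·(-2,1)).
General solution: c_1X_1 + c_2X_2.
Applying p(0)=3, q(0)=0 gives c_1=-3, c_2=3.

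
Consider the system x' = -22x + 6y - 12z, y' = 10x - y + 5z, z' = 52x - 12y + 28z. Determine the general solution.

x(t) = -3c_1e^(4t) - 2c_2e^(-t) + c_3e^(2t), y(t) = c_1e^(4t) + c_2e^(-t), z(t) = 7c_1e^(4t) + 4c_2e^(-t) - 2c_3e^(2t)

Coefficient matrix A = [[-22, 6, -12], [10, -1, 5], [52, -12, 28]].
det(A - λI) = 0 gives eigenvalues λ = 4, -1, 2.
For λ=4: eigenvector (-3,1,7).
For λ=-1: eigenvector (-2,1,4).
For λ=2: eigenvector (1,0,-2).
General solution: c_1e^(4t)(-3,1,7) + c_2e^(-t)(-2,1,4) + c_3e^(2t)(1,0,-2).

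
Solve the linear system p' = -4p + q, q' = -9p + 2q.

p(t) = K_1e^(-t) + K_2te^(-t) - K_2e^(-t), q(t) = 3K_1e^(-t) + 3K_2te^(-t) - 2K_2e^(-t)

Coefficient matrix A = [[-4, 1], [-9, 2]].
Characteristic polynomial det(A - λI) = λ^2 + 2λ + 1 = 0.
Single eigenvalue λ = -1 with algebraic multiplicity 2.
Eigenvector v = (1,3); generalized eigenvector w with (A-λI)w=v is (-1,-2).
General solution: e^(-t)[K_1·v + K_2·(t·v + w)].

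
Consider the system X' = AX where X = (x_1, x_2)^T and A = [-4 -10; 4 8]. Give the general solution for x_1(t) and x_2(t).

x_1(t) = -C_1e^(2t)sin(2t) + 2C_1e^(2t)cos(2t) + 2C_2e^(2t)sin(2t) + C_2e^(2t)cos(2t), x_2(t) = C_1e^(2t)sin(2t) - C_1e^(2t)cos(2t) - C_2e^(2t)sin(2t) - C_2e^(2t)cos(2t)

Coefficient matrix A = [[-4, -10], [4, 8]].
Characteristic polynomial det(A - λI) = λ^2 - 4λ + 8 = 0.
Eigenvalues λ = 2 ± 2i (complex conjugate pair).
For λ=2+2i: an eigenvector is (2,-1) - i(-1,1) = (2 + i, -1 - i).
A real fundamental pair from Re and Im of e^((2+2i)t)v: X_1 = e^(2t)(cos(2t)·(2,-1) + sin(2t)·(-1,1)), X_2 = e^(2t)(sin(2t)·(2,-1) - cos(2t)·(-1,1)).
General solution: C_1X_1 + C_2X_2.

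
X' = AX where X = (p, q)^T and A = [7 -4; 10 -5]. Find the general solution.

p(t) = c_1e^(t)sin(2t) - c_1e^(t)cos(2t) - c_2e^(t)sin(2t) - c_2e^(t)cos(2t), q(t) = c_1e^(t)sin(2t) - 2c_1e^(t)cos(2t) - 2c_2e^(t)sin(2t) - c_2e^(t)cos(2t)

Coefficient matrix A = [[7, -4], [10, -5]].
Characteristic polynomial det(A - λI) = λ^2 - 2λ + 5 = 0.
Eigenvalues λ = 1 ± 2i (complex conjugate pair).
For λ=1+2i: an eigenvector is (-1,-2) - i(1,1) = (-1 - i, -2 - i).
A real fundamental pair from Re and Im of e^((1+2i)t)v: X_1 = e^(t)(cos(2t)·(-1,-2) + sin(2t)·(1,1)), X_2 = e^(t)(sin(2t)·(-1,-2) - cos(2t)·(1,1)).
General solution: c_1X_1 + c_2X_2.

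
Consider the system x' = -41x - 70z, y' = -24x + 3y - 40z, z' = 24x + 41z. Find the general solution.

x(t) = -5c_1e^(t) - 7c_3e^(-t), y(t) = c_2e^(3t) - 2c_3e^(-t), z(t) = 3c_1e^(t) + 4c_3e^(-t)

Coefficient matrix A = [[-41, 0, -70], [-24, 3, -40], [24, 0, 41]].
det(A - λI) = 0 gives eigenvalues λ = 1, 3, -1.
For λ=1: eigenvector (-5,0,3).
For λ=3: eigenvector (0,1,0).
For λ=-1: eigenvector (-7,-2,4).
General solution: c_1e^(t)(-5,0,3) + c_2e^(3t)(0,1,0) + c_3e^(-t)(-7,-2,4).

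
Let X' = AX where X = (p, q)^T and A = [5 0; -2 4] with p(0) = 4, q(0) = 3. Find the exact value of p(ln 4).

4096

A = [[5,0],[-2,4]]; eigenvalues λ = 5, 4.
Eigenvectors: (1,-2) for λ=5, (0,-1) for λ=4.
From the initial condition, c_1 = 4, c_2 = -11.
p(ln 4) = (4)(4^5)(1) + (-11)(4^4)(0) = 4096.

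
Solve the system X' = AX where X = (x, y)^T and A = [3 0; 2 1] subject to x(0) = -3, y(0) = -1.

Coefficient matrix A = [[3, 0], [2, 1]].
Characteristic polynomial det(A - λI) = λ^2 - 4λ + 3 = 0.
Eigenvalues λ = 3, 1.
For λ=3: (A-λI) row 2 is [2, -2], so an eigenvector is (-1, -1).
For λ=1: (A-λI) row 1 is [2, 0], so an eigenvector is (0, 1).
General solution: c_1e^(3t)(-1,-1) + c_2e^(t)(0,1).
Applying x(0)=-3, y(0)=-1 gives c_1=3, c_2=2.

x(t) = -3e^(3t), y(t) = -3e^(3t) + 2e^(t)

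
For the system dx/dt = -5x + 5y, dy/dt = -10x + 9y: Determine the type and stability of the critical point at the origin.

unstable spiral

A = [[-5,5],[-10,9]]; det(A-λI) = λ^2 - 4λ + 5.
λ = 2 ± i: positive real part.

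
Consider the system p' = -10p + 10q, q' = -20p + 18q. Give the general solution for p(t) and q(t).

p(t) = c_1e^(4t)sin(2t) + 2c_1e^(4t)cos(2t) + 2c_2e^(4t)sin(2t) - c_2e^(4t)cos(2t), q(t) = c_1e^(4t)sin(2t) + 3c_1e^(4t)cos(2t) + 3c_2e^(4t)sin(2t) - c_2e^(4t)cos(2t)

Coefficient matrix A = [[-10, 10], [-20, 18]].
Characteristic polynomial det(A - λI) = λ^2 - 8λ + 20 = 0.
Eigenvalues λ = 4 ± 2i (complex conjugate pair).
For λ=4+2i: an eigenvector is (2,3) - i(1,1) = (2 - i, 3 - i).
A real fundamental pair from Re and Im of e^((4+2i)t)v: X_1 = e^(4t)(cos(2t)·(2,3) + sin(2t)·(1,1)), X_2 = e^(4t)(sin(2t)·(2,3) - cos(2t)·(1,1)).
General solution: c_1X_1 + c_2X_2.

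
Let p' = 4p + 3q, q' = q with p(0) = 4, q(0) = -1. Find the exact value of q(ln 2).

-2

A = [[4,3],[0,1]]; eigenvalues λ = 1, 4.
Eigenvectors: (1,-1) for λ=1, (1,0) for λ=4.
From the initial condition, c_1 = 1, c_2 = 3.
q(ln 2) = (1)(2^1)(-1) + (3)(2^4)(0) = -2.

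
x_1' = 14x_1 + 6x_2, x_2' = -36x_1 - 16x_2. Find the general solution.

x_1(t) = K_1e^(-4t) - K_2e^(2t), x_2(t) = -3K_1e^(-4t) + 2K_2e^(2t)

Coefficient matrix A = [[14, 6], [-36, -16]].
Characteristic polynomial det(A - λI) = λ^2 + 2λ - 8 = 0.
Eigenvalues λ = -4, 2.
For λ=-4: (A-λI) row 1 is [18, 6], so an eigenvector is (1, -3).
For λ=2: (A-λI) row 1 is [12, 6], so an eigenvector is (-1, 2).
General solution: K_1e^(-4t)(1,-3) + K_2e^(2t)(-1,2).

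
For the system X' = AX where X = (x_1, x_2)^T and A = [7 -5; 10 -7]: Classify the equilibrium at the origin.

center

A = [[7,-5],[10,-7]]; det(A-λI) = λ^2 + 1.
λ = 0 ± i: zero real part.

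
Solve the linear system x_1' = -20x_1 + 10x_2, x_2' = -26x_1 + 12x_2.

x_1(t) = 2K_1e^(-4t)sin(2t) + K_1e^(-4t)cos(2t) + K_2e^(-4t)sin(2t) - 2K_2e^(-4t)cos(2t), x_2(t) = 3K_1e^(-4t)sin(2t) + 2K_1e^(-4t)cos(2t) + 2K_2e^(-4t)sin(2t) - 3K_2e^(-4t)cos(2t)

Coefficient matrix A = [[-20, 10], [-26, 12]].
Characteristic polynomial det(A - λI) = λ^2 + 8λ + 20 = 0.
Eigenvalues λ = -4 ± 2i (complex conjugate pair).
For λ=-4+2i: an eigenvector is (1,2) - i(2,3) = (1 - 2i, 2 - 3i).
A real fundamental pair from Re and Im of e^((-4+2i)t)v: X_1 = e^(-4t)(cos(2t)·(1,2) + sin(2t)·(2,3)), X_2 = e^(-4t)(sin(2t)·(1,2) - cos(2t)·(2,3)).
General solution: K_1X_1 + K_2X_2.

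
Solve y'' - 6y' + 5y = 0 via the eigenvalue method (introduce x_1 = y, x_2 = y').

y(t) = c_1e^(5t) + c_2e^(t)

Let x_1 = y, x_2 = y'. Then x_1' = x_2 and x_2' = -5x_1 + 6x_2.
A = [[0,1],[-5,6]]; det(A-λI) = λ^2 - 6λ + 5.
Eigenvalues λ = 5, 1 with eigenvectors (1,5), (1,1).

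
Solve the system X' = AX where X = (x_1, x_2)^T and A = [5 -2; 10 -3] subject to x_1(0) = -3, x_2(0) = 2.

x_1(t) = -8e^(t)sin(2t) - 3e^(t)cos(2t), x_2(t) = -19e^(t)sin(2t) + 2e^(t)cos(2t)

Coefficient matrix A = [[5, -2], [10, -3]].
Characteristic polynomial det(A - λI) = λ^2 - 2λ + 5 = 0.
Eigenvalues λ = 1 ± 2i (complex conjugate pair).
For λ=1+2i: an eigenvector is (0,1) - i(-1,-2) = (0 + i, 1 + 2i).
A real fundamental pair from Re and Im of e^((1+2i)t)v: X_1 = e^(t)(cos(2t)·(0,1) + sin(2t)·(-1,-2)), X_2 = e^(t)(sin(2t)·(0,1) - cos(2t)·(-1,-2)).
General solution: c_1X_1 + c_2X_2.
Applying x_1(0)=-3, x_2(0)=2 gives c_1=8, c_2=-3.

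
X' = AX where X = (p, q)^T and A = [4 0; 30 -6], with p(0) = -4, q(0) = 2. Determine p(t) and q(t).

p(t) = -4e^(4t), q(t) = -12e^(4t) + 14e^(-6t)

Coefficient matrix A = [[4, 0], [30, -6]].
Characteristic polynomial det(A - λI) = λ^2 + 2λ - 24 = 0.
Eigenvalues λ = -6, 4.
For λ=-6: (A-λI) row 1 is [10, 0], so an eigenvector is (0, 1).
For λ=4: (A-λI) row 2 is [30, -10], so an eigenvector is (-1, -3).
General solution: K_1e^(-6t)(0,1) + K_2e^(4t)(-1,-3).
Applying p(0)=-4, q(0)=2 gives K_1=14, K_2=4.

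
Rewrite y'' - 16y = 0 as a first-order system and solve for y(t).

y(t) = C_1e^(-4t) + C_2e^(4t)

Let x_1 = y, x_2 = y'. Then x_1' = x_2 and x_2' = 16x_1.
A = [[0,1],[16,0]]; det(A-λI) = λ^2 - 16.
Eigenvalues λ = -4, 4 with eigenvectors (1,-4), (1,4).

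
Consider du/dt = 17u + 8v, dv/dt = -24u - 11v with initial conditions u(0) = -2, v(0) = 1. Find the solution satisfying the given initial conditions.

u(t) = -6e^(5t) + 4e^(t), v(t) = 9e^(5t) - 8e^(t)

Coefficient matrix A = [[17, 8], [-24, -11]].
Characteristic polynomial det(A - λI) = λ^2 - 6λ + 5 = 0.
Eigenvalues λ = 5, 1.
For λ=5: (A-λI) row 1 is [12, 8], so an eigenvector is (2, -3).
For λ=1: (A-λI) row 1 is [16, 8], so an eigenvector is (-1, 2).
General solution: c_1e^(5t)(2,-3) + c_2e^(t)(-1,2).
Applying u(0)=-2, v(0)=1 gives c_1=-3, c_2=-4.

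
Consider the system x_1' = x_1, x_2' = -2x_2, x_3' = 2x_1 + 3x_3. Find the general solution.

Coefficient matrix A = [[1, 0, 0], [0, -2, 0], [2, 0, 3]].
det(A - λI) = 0 gives eigenvalues λ = -2, 1, 3.
For λ=-2: eigenvector (0,1,0).
For λ=1: eigenvector (1,0,-1).
For λ=3: eigenvector (0,0,1).
General solution: c_1e^(-2t)(0,1,0) + c_2e^(t)(1,0,-1) + c_3e^(3t)(0,0,1).

x_1(t) = c_2e^(t), x_2(t) = c_1e^(-2t), x_3(t) = -c_2e^(t) + c_3e^(3t)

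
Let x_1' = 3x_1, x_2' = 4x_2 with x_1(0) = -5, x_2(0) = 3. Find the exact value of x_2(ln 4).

768

A = [[3,0],[0,4]]; eigenvalues λ = 4, 3.
Eigenvectors: (0,-1) for λ=4, (1,0) for λ=3.
From the initial condition, c_1 = -3, c_2 = -5.
x_2(ln 4) = (-3)(4^4)(-1) + (-5)(4^3)(0) = 768.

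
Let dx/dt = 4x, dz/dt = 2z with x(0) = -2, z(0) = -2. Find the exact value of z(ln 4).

A = [[4,0],[0,2]]; eigenvalues λ = 2, 4.
Eigenvectors: (0,-1) for λ=2, (1,0) for λ=4.
From the initial condition, c_1 = 2, c_2 = -2.
z(ln 4) = (2)(4^2)(-1) + (-2)(4^4)(0) = -32.

-32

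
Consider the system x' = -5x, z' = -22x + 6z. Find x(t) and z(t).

x(t) = -K_2e^(-5t), z(t) = -K_1e^(6t) - 2K_2e^(-5t)

Coefficient matrix A = [[-5, 0], [-22, 6]].
Characteristic polynomial det(A - λI) = λ^2 - λ - 30 = 0.
Eigenvalues λ = 6, -5.
For λ=6: (A-λI) row 1 is [-11, 0], so an eigenvector is (0, -1).
For λ=-5: (A-λI) row 2 is [-22, 11], so an eigenvector is (-1, -2).
General solution: K_1e^(6t)(0,-1) + K_2e^(-5t)(-1,-2).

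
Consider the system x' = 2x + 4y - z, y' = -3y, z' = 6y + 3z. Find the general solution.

Coefficient matrix A = [[2, 4, -1], [0, -3, 0], [0, 6, 3]].
det(A - λI) = 0 gives eigenvalues λ = 2, -3, 3.
For λ=2: eigenvector (1,0,0).
For λ=-3: eigenvector (-1,1,-1).
For λ=3: eigenvector (-1,0,1).
General solution: C_1e^(2t)(1,0,0) + C_2e^(-3t)(-1,1,-1) + C_3e^(3t)(-1,0,1).

x(t) = C_1e^(2t) - C_2e^(-3t) - C_3e^(3t), y(t) = C_2e^(-3t), z(t) = -C_2e^(-3t) + C_3e^(3t)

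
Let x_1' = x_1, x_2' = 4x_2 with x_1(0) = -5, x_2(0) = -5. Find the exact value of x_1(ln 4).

-20

A = [[1,0],[0,4]]; eigenvalues λ = 4, 1.
Eigenvectors: (0,-1) for λ=4, (1,0) for λ=1.
From the initial condition, c_1 = 5, c_2 = -5.
x_1(ln 4) = (5)(4^4)(0) + (-5)(4^1)(1) = -20.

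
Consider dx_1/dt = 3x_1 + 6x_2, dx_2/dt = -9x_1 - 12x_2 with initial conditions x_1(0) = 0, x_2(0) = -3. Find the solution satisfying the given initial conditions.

Coefficient matrix A = [[3, 6], [-9, -12]].
Characteristic polynomial det(A - λI) = λ^2 + 9λ + 18 = 0.
Eigenvalues λ = -3, -6.
For λ=-3: (A-λI) row 1 is [6, 6], so an eigenvector is (-1, 1).
For λ=-6: (A-λI) row 1 is [9, 6], so an eigenvector is (-2, 3).
General solution: K_1e^(-3t)(-1,1) + K_2e^(-6t)(-2,3).
Applying x_1(0)=0, x_2(0)=-3 gives K_1=6, K_2=-3.

x_1(t) = -6e^(-3t) + 6e^(-6t), x_2(t) = 6e^(-3t) - 9e^(-6t)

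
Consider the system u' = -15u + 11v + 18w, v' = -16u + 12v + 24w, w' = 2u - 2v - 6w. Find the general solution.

Coefficient matrix A = [[-15, 11, 18], [-16, 12, 24], [2, -2, -6]].
det(A - λI) = 0 gives eigenvalues λ = -4, -3, -2.
For λ=-4: eigenvector (1,1,0).
For λ=-3: eigenvector (-3,0,-2).
For λ=-2: eigenvector (-2,-4,1).
General solution: c_1e^(-4t)(1,1,0) + c_2e^(-3t)(-3,0,-2) + c_3e^(-2t)(-2,-4,1).

u(t) = c_1e^(-4t) - 3c_2e^(-3t) - 2c_3e^(-2t), v(t) = c_1e^(-4t) - 4c_3e^(-2t), w(t) = -2c_2e^(-3t) + c_3e^(-2t)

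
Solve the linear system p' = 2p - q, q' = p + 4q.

p(t) = -K_1e^(3t) - K_2te^(3t) + K_2e^(3t), q(t) = K_1e^(3t) + K_2te^(3t)

Coefficient matrix A = [[2, -1], [1, 4]].
Characteristic polynomial det(A - λI) = λ^2 - 6λ + 9 = 0.
Single eigenvalue λ = 3 with algebraic multiplicity 2.
Eigenvector v = (-1,1); generalized eigenvector w with (A-λI)w=v is (1,0).
General solution: e^(3t)[K_1·v + K_2·(t·v + w)].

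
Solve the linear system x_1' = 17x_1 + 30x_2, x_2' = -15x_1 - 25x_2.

x_1(t) = -c_1e^(-4t)sin(3t) - 3c_1e^(-4t)cos(3t) - 3c_2e^(-4t)sin(3t) + c_2e^(-4t)cos(3t), x_2(t) = c_1e^(-4t)sin(3t) + 2c_1e^(-4t)cos(3t) + 2c_2e^(-4t)sin(3t) - c_2e^(-4t)cos(3t)

Coefficient matrix A = [[17, 30], [-15, -25]].
Characteristic polynomial det(A - λI) = λ^2 + 8λ + 25 = 0.
Eigenvalues λ = -4 ± 3i (complex conjugate pair).
For λ=-4+3i: an eigenvector is (-3,2) - i(-1,1) = (-3 + i, 2 - i).
A real fundamental pair from Re and Im of e^((-4+3i)t)v: X_1 = e^(-4t)(cos(3t)·(-3,2) + sin(3t)·(-1,1)), X_2 = e^(-4t)(sin(3t)·(-3,2) - cos(3t)·(-1,1)).
General solution: c_1X_1 + c_2X_2.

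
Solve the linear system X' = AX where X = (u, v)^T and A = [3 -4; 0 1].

u(t) = -2K_1e^(t) - K_2e^(3t), v(t) = -K_1e^(t)

Coefficient matrix A = [[3, -4], [0, 1]].
Characteristic polynomial det(A - λI) = λ^2 - 4λ + 3 = 0.
Eigenvalues λ = 1, 3.
For λ=1: (A-λI) row 1 is [2, -4], so an eigenvector is (-2, -1).
For λ=3: (A-λI) row 1 is [0, -4], so an eigenvector is (-1, 0).
General solution: K_1e^(t)(-2,-1) + K_2e^(3t)(-1,0).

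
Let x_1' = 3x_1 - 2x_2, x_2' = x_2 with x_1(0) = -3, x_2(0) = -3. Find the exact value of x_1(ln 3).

A = [[3,-2],[0,1]]; eigenvalues λ = 1, 3.
Eigenvectors: (1,1) for λ=1, (-1,0) for λ=3.
From the initial condition, c_1 = -3, c_2 = 0.
x_1(ln 3) = (-3)(3^1)(1) + (0)(3^3)(-1) = -9.

-9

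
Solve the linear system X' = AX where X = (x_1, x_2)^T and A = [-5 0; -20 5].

Coefficient matrix A = [[-5, 0], [-20, 5]].
Characteristic polynomial det(A - λI) = λ^2 - 25 = 0.
Eigenvalues λ = 5, -5.
For λ=5: (A-λI) row 1 is [-10, 0], so an eigenvector is (0, -1).
For λ=-5: (A-λI) row 2 is [-20, 10], so an eigenvector is (-1, -2).
General solution: c_1e^(5t)(0,-1) + c_2e^(-5t)(-1,-2).

x_1(t) = -c_2e^(-5t), x_2(t) = -c_1e^(5t) - 2c_2e^(-5t)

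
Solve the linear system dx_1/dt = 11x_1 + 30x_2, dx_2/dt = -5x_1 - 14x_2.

x_1(t) = 2c_1e^(-4t) - 3c_2e^(t), x_2(t) = -c_1e^(-4t) + c_2e^(t)

Coefficient matrix A = [[11, 30], [-5, -14]].
Characteristic polynomial det(A - λI) = λ^2 + 3λ - 4 = 0.
Eigenvalues λ = -4, 1.
For λ=-4: (A-λI) row 1 is [15, 30], so an eigenvector is (2, -1).
For λ=1: (A-λI) row 1 is [10, 30], so an eigenvector is (-3, 1).
General solution: c_1e^(-4t)(2,-1) + c_2e^(t)(-3,1).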